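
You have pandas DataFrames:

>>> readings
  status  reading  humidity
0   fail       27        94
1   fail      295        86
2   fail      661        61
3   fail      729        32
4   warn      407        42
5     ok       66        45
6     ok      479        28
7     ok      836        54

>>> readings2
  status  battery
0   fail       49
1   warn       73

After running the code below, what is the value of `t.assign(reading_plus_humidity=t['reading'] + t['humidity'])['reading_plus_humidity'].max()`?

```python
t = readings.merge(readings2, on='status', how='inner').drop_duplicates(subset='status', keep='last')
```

merge on 'status' (how='inner') → 5 rows:
  status  reading  humidity  battery
0   fail       27        94       49
1   fail      295        86       49
2   fail      661        61       49
3   fail      729        32       49
4   warn      407        42       73
drop duplicate status (keep=last):
  status  reading  humidity  battery
3   fail      729        32       49
4   warn      407        42       73
add column reading_plus_humidity = t['reading'] + t['humidity']:
  status  reading  humidity  battery  reading_plus_humidity
3   fail      729        32       49                    761
4   warn      407        42       73                    449

761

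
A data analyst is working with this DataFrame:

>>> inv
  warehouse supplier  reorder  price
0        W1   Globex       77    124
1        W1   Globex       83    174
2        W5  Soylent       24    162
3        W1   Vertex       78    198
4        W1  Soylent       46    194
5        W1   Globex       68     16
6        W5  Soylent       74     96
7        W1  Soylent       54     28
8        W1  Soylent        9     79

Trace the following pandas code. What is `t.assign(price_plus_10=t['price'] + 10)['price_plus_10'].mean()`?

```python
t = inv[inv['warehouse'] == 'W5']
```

139.0

filter rows where warehouse == 'W5':
  warehouse supplier  reorder  price
2        W5  Soylent       24    162
6        W5  Soylent       74     96
add column price_plus_10 = t['price'] + 10:
  warehouse supplier  reorder  price  price_plus_10
2        W5  Soylent       24    162            172
6        W5  Soylent       74     96            106
mean of column 'price_plus_10' → 139.0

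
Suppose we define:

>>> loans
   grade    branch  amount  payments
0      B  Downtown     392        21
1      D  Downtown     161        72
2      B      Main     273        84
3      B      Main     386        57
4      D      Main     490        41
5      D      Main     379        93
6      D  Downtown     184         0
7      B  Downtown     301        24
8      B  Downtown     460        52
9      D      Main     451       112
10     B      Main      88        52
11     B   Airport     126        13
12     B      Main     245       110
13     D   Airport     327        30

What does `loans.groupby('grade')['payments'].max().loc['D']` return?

112

group by grade, max of payments:
grade
B    110
D    112
Name: payments, dtype: int64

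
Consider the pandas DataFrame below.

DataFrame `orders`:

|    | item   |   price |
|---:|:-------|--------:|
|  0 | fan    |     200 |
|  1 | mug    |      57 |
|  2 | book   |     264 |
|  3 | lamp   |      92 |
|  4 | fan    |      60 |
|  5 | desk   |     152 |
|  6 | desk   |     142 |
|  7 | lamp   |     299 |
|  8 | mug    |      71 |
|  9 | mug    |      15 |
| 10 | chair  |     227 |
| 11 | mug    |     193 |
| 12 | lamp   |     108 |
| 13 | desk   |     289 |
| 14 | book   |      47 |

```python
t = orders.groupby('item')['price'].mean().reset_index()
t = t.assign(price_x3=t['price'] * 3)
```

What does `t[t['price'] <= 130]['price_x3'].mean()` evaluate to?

group by item, mean of price:
item
book     155.500000
chair    227.000000
desk     194.333333
fan      130.000000
lamp     166.333333
mug       84.000000
Name: price, dtype: float64
reset_index():
    item       price
0   book  155.500000
1  chair  227.000000
2   desk  194.333333
3    fan  130.000000
4   lamp  166.333333
5    mug   84.000000
add column price_x3 = t['price'] * 3:
    item       price  price_x3
0   book  155.500000     466.5
1  chair  227.000000     681.0
2   desk  194.333333     583.0
3    fan  130.000000     390.0
4   lamp  166.333333     499.0
5    mug   84.000000     252.0
filter rows where price <= 130:
  item  price  price_x3
3  fan  130.0     390.0
5  mug   84.0     252.0

321.0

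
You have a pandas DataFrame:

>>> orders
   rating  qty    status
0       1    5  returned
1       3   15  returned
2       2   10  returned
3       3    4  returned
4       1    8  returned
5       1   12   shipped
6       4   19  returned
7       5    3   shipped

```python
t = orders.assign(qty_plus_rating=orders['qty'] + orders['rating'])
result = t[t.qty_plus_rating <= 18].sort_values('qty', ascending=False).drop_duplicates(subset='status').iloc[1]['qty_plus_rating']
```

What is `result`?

add column qty_plus_rating = orders['qty'] + orders['rating']:
   rating  qty    status  qty_plus_rating
0       1    5  returned                6
1       3   15  returned               18
2       2   10  returned               12
3       3    4  returned                7
4       1    8  returned                9
5       1   12   shipped               13
6       4   19  returned               23
7       5    3   shipped                8
filter rows where qty_plus_rating <= 18:
   rating  qty    status  qty_plus_rating
0       1    5  returned                6
1       3   15  returned               18
2       2   10  returned               12
3       3    4  returned                7
4       1    8  returned                9
5       1   12   shipped               13
7       5    3   shipped                8
sort by qty descending:
   rating  qty    status  qty_plus_rating
1       3   15  returned               18
5       1   12   shipped               13
2       2   10  returned               12
4       1    8  returned                9
0       1    5  returned                6
3       3    4  returned                7
7       5    3   shipped                8
drop duplicate status (keep=first):
   rating  qty    status  qty_plus_rating
1       3   15  returned               18
5       1   12   shipped               13
Then the value at position 1, column 'qty_plus_rating': 13

13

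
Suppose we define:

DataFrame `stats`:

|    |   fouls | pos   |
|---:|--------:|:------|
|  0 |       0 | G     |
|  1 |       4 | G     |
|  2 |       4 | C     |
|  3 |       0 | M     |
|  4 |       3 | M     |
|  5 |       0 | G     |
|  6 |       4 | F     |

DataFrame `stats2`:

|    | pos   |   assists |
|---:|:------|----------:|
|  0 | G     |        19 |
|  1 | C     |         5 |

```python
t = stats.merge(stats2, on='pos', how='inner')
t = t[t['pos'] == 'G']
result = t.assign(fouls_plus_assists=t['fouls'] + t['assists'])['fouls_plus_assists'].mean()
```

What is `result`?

20.3333333333

merge on 'pos' (how='inner') → 4 rows:
   fouls pos  assists
0      0   G       19
1      4   G       19
2      4   C        5
3      0   G       19
filter rows where pos == 'G':
   fouls pos  assists
0      0   G       19
1      4   G       19
3      0   G       19
add column fouls_plus_assists = t['fouls'] + t['assists']:
   fouls pos  assists  fouls_plus_assists
0      0   G       19                  19
1      4   G       19                  23
3      0   G       19                  19
mean of column 'fouls_plus_assists' → 20.3333333333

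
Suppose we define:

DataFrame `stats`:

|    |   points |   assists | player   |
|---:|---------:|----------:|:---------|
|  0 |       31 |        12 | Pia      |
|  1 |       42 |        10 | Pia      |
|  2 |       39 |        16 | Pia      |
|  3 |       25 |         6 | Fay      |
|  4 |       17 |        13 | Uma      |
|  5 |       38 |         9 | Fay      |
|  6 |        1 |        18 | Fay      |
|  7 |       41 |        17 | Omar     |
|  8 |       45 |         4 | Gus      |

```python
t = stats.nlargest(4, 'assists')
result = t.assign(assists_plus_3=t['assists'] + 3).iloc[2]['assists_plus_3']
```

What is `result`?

19

take 4 rows with largest assists:
   points  assists player
6       1       18    Fay
7      41       17   Omar
2      39       16    Pia
4      17       13    Uma
add column assists_plus_3 = t['assists'] + 3:
   points  assists player  assists_plus_3
6       1       18    Fay              21
7      41       17   Omar              20
2      39       16    Pia              19
4      17       13    Uma              16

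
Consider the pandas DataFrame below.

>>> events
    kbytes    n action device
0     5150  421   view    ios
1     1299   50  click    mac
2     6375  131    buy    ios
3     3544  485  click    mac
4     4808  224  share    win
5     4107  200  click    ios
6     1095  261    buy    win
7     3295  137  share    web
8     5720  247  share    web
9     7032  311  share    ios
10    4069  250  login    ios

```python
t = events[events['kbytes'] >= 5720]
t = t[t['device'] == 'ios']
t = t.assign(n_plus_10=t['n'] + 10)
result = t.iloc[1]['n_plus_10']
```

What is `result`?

321

filter rows where kbytes >= 5720:
   kbytes    n action device
2    6375  131    buy    ios
8    5720  247  share    web
9    7032  311  share    ios
filter rows where device == 'ios':
   kbytes    n action device
2    6375  131    buy    ios
9    7032  311  share    ios
add column n_plus_10 = t['n'] + 10:
   kbytes    n action device  n_plus_10
2    6375  131    buy    ios        141
9    7032  311  share    ios        321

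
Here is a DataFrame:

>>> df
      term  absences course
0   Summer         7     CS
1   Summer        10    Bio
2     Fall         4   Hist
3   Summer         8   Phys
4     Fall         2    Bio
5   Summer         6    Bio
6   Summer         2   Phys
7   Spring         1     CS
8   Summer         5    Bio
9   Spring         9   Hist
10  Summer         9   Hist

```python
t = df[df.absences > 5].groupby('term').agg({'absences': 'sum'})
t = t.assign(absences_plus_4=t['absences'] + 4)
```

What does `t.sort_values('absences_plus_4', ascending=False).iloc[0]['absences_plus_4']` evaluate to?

filter rows where absences > 5:
      term  absences course
0   Summer         7     CS
1   Summer        10    Bio
3   Summer         8   Phys
5   Summer         6    Bio
9   Spring         9   Hist
10  Summer         9   Hist
group by term, sum of absences:
        absences
term            
Spring         9
Summer        40
add column absences_plus_4 = t['absences'] + 4:
        absences  absences_plus_4
term                             
Spring         9               13
Summer        40               44
sort by absences_plus_4 descending:
        absences  absences_plus_4
term                             
Summer        40               44
Spring         9               13
Then the value at position 0, column 'absences_plus_4': 44

44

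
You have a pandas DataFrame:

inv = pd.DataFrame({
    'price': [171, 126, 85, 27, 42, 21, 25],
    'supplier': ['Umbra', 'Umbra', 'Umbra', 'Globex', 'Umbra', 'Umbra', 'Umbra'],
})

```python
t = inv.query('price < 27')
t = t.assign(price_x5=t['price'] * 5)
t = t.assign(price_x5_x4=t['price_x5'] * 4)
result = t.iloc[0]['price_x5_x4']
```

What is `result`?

filter rows where price < 27:
   price supplier
5     21    Umbra
6     25    Umbra
add column price_x5 = t['price'] * 5:
   price supplier  price_x5
5     21    Umbra       105
6     25    Umbra       125
add column price_x5_x4 = t['price_x5'] * 4:
   price supplier  price_x5  price_x5_x4
5     21    Umbra       105          420
6     25    Umbra       125          500
Hence 420.

420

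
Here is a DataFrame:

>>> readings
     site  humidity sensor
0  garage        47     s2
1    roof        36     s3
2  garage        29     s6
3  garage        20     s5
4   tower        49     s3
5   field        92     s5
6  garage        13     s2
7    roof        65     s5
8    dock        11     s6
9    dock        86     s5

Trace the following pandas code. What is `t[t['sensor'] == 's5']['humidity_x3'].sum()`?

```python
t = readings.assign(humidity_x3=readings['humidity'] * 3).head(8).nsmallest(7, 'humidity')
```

255

add column humidity_x3 = readings['humidity'] * 3:
     site  humidity sensor  humidity_x3
0  garage        47     s2          141
1    roof        36     s3          108
2  garage        29     s6           87
3  garage        20     s5           60
4   tower        49     s3          147
5   field        92     s5          276
6  garage        13     s2           39
7    roof        65     s5          195
8    dock        11     s6           33
9    dock        86     s5          258
take first 8 rows:
     site  humidity sensor  humidity_x3
0  garage        47     s2          141
1    roof        36     s3          108
2  garage        29     s6           87
3  garage        20     s5           60
4   tower        49     s3          147
5   field        92     s5          276
6  garage        13     s2           39
7    roof        65     s5          195
take 7 rows with smallest humidity:
     site  humidity sensor  humidity_x3
6  garage        13     s2           39
3  garage        20     s5           60
2  garage        29     s6           87
1    roof        36     s3          108
0  garage        47     s2          141
4   tower        49     s3          147
7    roof        65     s5          195
filter rows where sensor == 's5':
     site  humidity sensor  humidity_x3
3  garage        20     s5           60
7    roof        65     s5          195
Taking the sum of column 'humidity_x3' gives 255.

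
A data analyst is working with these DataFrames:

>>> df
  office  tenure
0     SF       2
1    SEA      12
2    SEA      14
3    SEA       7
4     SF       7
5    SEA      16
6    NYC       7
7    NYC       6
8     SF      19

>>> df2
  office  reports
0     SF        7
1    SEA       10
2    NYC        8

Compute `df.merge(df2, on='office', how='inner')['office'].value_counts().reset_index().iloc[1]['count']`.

3

merge on 'office' (how='inner') → 9 rows:
  office  tenure  reports
0     SF       2        7
1    SEA      12       10
2    SEA      14       10
3    SEA       7       10
4     SF       7        7
5    SEA      16       10
6    NYC       7        8
7    NYC       6        8
8     SF      19        7
value_counts of office:
office
SEA    4
SF     3
NYC    2
Name: count, dtype: int64
reset_index():
  office  count
0    SEA      4
1     SF      3
2    NYC      2
value at position 1, column 'count' → 3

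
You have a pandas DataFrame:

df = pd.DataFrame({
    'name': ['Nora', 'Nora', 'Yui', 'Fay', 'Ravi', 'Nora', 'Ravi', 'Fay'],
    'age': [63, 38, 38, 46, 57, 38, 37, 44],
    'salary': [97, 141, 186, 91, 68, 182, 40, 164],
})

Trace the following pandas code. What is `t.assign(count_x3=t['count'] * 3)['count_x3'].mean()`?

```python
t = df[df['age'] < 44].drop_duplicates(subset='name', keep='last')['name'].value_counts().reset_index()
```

3.0

filter rows where age < 44:
   name  age  salary
1  Nora   38     141
2   Yui   38     186
5  Nora   38     182
6  Ravi   37      40
drop duplicate name (keep=last):
   name  age  salary
2   Yui   38     186
5  Nora   38     182
6  Ravi   37      40
value_counts of name:
name
Yui     1
Nora    1
Ravi    1
Name: count, dtype: int64
reset_index():
   name  count
0   Yui      1
1  Nora      1
2  Ravi      1
add column count_x3 = t['count'] * 3:
   name  count  count_x3
0   Yui      1         3
1  Nora      1         3
2  Ravi      1         3
Taking the mean of column 'count_x3' gives 3.0.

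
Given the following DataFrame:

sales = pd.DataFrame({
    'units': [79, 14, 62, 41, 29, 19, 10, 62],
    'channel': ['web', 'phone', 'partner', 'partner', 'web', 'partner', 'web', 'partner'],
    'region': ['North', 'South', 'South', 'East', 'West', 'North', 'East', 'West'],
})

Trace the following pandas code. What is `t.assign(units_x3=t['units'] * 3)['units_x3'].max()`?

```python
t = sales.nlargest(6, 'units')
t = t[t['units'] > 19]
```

take 6 rows with largest units:
   units  channel region
0     79      web  North
2     62  partner  South
7     62  partner   West
3     41  partner   East
4     29      web   West
5     19  partner  North
filter rows where units > 19:
   units  channel region
0     79      web  North
2     62  partner  South
7     62  partner   West
3     41  partner   East
4     29      web   West
add column units_x3 = t['units'] * 3:
   units  channel region  units_x3
0     79      web  North       237
2     62  partner  South       186
7     62  partner   West       186
3     41  partner   East       123
4     29      web   West        87
The max of column 'units_x3' is 237.

237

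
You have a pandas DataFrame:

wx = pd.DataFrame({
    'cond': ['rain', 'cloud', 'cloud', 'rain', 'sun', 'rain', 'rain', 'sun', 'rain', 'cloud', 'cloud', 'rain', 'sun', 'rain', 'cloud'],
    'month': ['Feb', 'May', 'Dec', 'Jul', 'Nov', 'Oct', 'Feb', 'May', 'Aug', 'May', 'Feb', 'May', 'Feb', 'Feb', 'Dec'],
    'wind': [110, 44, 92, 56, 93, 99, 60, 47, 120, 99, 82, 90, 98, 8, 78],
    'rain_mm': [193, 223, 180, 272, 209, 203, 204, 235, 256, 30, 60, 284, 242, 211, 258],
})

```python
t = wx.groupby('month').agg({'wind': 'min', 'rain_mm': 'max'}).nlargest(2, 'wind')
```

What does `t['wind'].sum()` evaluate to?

group by month: min(wind), max(rain_mm):
       wind  rain_mm
month               
Aug     120      256
Dec      78      258
Feb       8      242
Jul      56      272
May      44      284
Nov      93      209
Oct      99      203
take 2 rows with largest wind:
       wind  rain_mm
month               
Aug     120      256
Oct      99      203
Finally, sum of column 'wind' = 219.

219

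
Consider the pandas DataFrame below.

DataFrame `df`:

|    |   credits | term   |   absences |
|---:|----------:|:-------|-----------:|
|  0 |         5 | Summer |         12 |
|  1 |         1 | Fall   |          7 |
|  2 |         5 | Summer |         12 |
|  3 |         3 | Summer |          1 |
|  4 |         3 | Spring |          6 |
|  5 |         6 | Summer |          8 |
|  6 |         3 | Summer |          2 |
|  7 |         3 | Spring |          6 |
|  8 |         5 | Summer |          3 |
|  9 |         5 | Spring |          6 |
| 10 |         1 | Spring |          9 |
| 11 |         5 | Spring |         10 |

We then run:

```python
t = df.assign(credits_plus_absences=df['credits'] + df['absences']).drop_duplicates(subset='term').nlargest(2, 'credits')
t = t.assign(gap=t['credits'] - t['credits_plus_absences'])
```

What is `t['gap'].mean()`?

-9.0

add column credits_plus_absences = df['credits'] + df['absences']:
    credits    term  absences  credits_plus_absences
0         5  Summer        12                     17
1         1    Fall         7                      8
2         5  Summer        12                     17
3         3  Summer         1                      4
4         3  Spring         6                      9
5         6  Summer         8                     14
6         3  Summer         2                      5
7         3  Spring         6                      9
8         5  Summer         3                      8
9         5  Spring         6                     11
10        1  Spring         9                     10
11        5  Spring        10                     15
drop duplicate term (keep=first):
   credits    term  absences  credits_plus_absences
0        5  Summer        12                     17
1        1    Fall         7                      8
4        3  Spring         6                      9
take 2 rows with largest credits:
   credits    term  absences  credits_plus_absences
0        5  Summer        12                     17
4        3  Spring         6                      9
add column gap = t['credits'] - t['credits_plus_absences']:
   credits    term  absences  credits_plus_absences  gap
0        5  Summer        12                     17  -12
4        3  Spring         6                      9   -6
Then the mean of column 'gap': -9.0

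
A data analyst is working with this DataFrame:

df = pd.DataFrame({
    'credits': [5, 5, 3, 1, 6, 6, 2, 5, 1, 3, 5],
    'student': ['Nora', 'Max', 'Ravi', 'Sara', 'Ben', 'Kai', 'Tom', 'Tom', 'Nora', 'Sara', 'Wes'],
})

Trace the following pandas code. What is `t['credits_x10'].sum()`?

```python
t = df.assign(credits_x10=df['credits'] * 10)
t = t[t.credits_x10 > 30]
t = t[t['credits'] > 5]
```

120

add column credits_x10 = df['credits'] * 10:
    credits student  credits_x10
0         5    Nora           50
1         5     Max           50
2         3    Ravi           30
3         1    Sara           10
4         6     Ben           60
5         6     Kai           60
6         2     Tom           20
7         5     Tom           50
8         1    Nora           10
9         3    Sara           30
10        5     Wes           50
filter rows where credits_x10 > 30:
    credits student  credits_x10
0         5    Nora           50
1         5     Max           50
4         6     Ben           60
5         6     Kai           60
7         5     Tom           50
10        5     Wes           50
filter rows where credits > 5:
   credits student  credits_x10
4        6     Ben           60
5        6     Kai           60
sum of column 'credits_x10' → 120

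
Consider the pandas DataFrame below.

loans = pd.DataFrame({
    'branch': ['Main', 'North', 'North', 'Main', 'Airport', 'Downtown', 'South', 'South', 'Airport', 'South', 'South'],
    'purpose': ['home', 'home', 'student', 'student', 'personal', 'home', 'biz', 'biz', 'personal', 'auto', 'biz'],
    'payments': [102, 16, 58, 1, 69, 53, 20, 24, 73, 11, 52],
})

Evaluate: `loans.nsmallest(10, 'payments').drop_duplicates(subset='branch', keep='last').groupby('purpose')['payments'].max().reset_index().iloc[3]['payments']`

58

take 10 rows with smallest payments:
      branch   purpose  payments
3       Main   student         1
9      South      auto        11
1      North      home        16
6      South       biz        20
7      South       biz        24
10     South       biz        52
5   Downtown      home        53
2      North   student        58
4    Airport  personal        69
8    Airport  personal        73
drop duplicate branch (keep=last):
      branch   purpose  payments
3       Main   student         1
10     South       biz        52
5   Downtown      home        53
2      North   student        58
8    Airport  personal        73
group by purpose, max of payments:
purpose
biz         52
home        53
personal    73
student     58
Name: payments, dtype: int64
reset_index():
    purpose  payments
0       biz        52
1      home        53
2  personal        73
3   student        58
Then the value at position 3, column 'payments': 58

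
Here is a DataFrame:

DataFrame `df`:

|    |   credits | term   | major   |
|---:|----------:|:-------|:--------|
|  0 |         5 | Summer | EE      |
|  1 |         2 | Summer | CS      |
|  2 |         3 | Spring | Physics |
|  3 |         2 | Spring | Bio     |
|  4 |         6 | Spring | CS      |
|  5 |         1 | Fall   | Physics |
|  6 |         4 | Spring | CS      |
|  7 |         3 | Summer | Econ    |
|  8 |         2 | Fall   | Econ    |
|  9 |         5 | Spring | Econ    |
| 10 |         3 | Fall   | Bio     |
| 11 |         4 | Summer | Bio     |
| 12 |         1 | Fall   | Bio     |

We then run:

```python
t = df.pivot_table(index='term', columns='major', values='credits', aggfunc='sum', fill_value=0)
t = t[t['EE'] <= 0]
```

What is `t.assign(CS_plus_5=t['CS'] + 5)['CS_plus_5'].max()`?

pivot: rows=term, cols=major, sum(credits):
major   Bio  CS  EE  Econ  Physics
term                              
Fall      4   0   0     2        1
Spring    2  10   0     5        3
Summer    4   2   5     3        0
filter rows where EE <= 0:
major   Bio  CS  EE  Econ  Physics
term                              
Fall      4   0   0     2        1
Spring    2  10   0     5        3
add column CS_plus_5 = t['CS'] + 5:
major   Bio  CS  EE  Econ  Physics  CS_plus_5
term                                         
Fall      4   0   0     2        1          5
Spring    2  10   0     5        3         15

15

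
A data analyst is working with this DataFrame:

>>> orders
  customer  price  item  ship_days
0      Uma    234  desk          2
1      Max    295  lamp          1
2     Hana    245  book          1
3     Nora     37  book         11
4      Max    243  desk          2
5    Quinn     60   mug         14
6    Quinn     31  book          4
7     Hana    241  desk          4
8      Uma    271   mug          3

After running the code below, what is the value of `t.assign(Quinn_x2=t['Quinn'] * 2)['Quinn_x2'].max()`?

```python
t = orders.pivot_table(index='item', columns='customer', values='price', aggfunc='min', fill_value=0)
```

120

pivot: rows=item, cols=customer, min(price):
customer  Hana  Max  Nora  Quinn  Uma
item                                 
book       245    0    37     31    0
desk       241  243     0      0  234
lamp         0  295     0      0    0
mug          0    0     0     60  271
add column Quinn_x2 = t['Quinn'] * 2:
customer  Hana  Max  Nora  Quinn  Uma  Quinn_x2
item                                           
book       245    0    37     31    0        62
desk       241  243     0      0  234         0
lamp         0  295     0      0    0         0
mug          0    0     0     60  271       120
Taking the max of column 'Quinn_x2' gives 120.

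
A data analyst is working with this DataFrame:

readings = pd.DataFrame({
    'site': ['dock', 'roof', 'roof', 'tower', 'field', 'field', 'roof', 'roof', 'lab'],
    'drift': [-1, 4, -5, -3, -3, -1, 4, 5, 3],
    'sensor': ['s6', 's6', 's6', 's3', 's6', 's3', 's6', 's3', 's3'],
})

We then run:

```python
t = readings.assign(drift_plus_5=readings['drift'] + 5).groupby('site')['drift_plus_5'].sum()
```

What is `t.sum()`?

48

add column drift_plus_5 = readings['drift'] + 5:
    site  drift sensor  drift_plus_5
0   dock     -1     s6             4
1   roof      4     s6             9
2   roof     -5     s6             0
3  tower     -3     s3             2
4  field     -3     s6             2
5  field     -1     s3             4
6   roof      4     s6             9
7   roof      5     s3            10
8    lab      3     s3             8
group by site, sum of drift_plus_5:
site
dock      4
field     6
lab       8
roof     28
tower     2
Name: drift_plus_5, dtype: int64
Reading off the sum of the resulting series, we get 48.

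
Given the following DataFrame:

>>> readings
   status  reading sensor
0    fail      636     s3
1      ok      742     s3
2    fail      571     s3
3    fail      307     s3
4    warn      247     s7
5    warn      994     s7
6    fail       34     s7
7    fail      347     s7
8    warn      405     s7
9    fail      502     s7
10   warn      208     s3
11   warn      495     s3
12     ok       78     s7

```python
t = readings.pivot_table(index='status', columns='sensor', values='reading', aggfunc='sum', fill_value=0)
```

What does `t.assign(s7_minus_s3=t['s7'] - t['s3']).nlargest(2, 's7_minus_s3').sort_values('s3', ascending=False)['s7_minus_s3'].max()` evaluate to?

pivot: rows=status, cols=sensor, sum(reading):
sensor    s3    s7
status            
fail    1514   883
ok       742    78
warn     703  1646
add column s7_minus_s3 = t['s7'] - t['s3']:
sensor    s3    s7  s7_minus_s3
status                         
fail    1514   883         -631
ok       742    78         -664
warn     703  1646          943
take 2 rows with largest s7_minus_s3:
sensor    s3    s7  s7_minus_s3
status                         
warn     703  1646          943
fail    1514   883         -631
sort by s3 descending:
sensor    s3    s7  s7_minus_s3
status                         
fail    1514   883         -631
warn     703  1646          943
So max() = 943.

943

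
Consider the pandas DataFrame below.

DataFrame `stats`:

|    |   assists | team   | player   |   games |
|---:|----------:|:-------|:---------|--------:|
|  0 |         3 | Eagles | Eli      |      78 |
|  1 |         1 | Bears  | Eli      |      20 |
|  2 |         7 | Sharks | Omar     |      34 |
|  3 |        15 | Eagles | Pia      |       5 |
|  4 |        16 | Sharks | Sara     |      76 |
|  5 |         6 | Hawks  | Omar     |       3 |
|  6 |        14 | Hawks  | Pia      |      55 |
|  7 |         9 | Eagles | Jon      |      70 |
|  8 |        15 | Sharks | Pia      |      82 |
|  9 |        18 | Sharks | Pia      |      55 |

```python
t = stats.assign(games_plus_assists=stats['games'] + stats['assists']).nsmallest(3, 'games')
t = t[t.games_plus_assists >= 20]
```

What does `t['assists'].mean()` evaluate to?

8.0

add column games_plus_assists = stats['games'] + stats['assists']:
   assists    team player  games  games_plus_assists
0        3  Eagles    Eli     78                  81
1        1   Bears    Eli     20                  21
2        7  Sharks   Omar     34                  41
3       15  Eagles    Pia      5                  20
4       16  Sharks   Sara     76                  92
5        6   Hawks   Omar      3                   9
6       14   Hawks    Pia     55                  69
7        9  Eagles    Jon     70                  79
8       15  Sharks    Pia     82                  97
9       18  Sharks    Pia     55                  73
take 3 rows with smallest games:
   assists    team player  games  games_plus_assists
5        6   Hawks   Omar      3                   9
3       15  Eagles    Pia      5                  20
1        1   Bears    Eli     20                  21
filter rows where games_plus_assists >= 20:
   assists    team player  games  games_plus_assists
3       15  Eagles    Pia      5                  20
1        1   Bears    Eli     20                  21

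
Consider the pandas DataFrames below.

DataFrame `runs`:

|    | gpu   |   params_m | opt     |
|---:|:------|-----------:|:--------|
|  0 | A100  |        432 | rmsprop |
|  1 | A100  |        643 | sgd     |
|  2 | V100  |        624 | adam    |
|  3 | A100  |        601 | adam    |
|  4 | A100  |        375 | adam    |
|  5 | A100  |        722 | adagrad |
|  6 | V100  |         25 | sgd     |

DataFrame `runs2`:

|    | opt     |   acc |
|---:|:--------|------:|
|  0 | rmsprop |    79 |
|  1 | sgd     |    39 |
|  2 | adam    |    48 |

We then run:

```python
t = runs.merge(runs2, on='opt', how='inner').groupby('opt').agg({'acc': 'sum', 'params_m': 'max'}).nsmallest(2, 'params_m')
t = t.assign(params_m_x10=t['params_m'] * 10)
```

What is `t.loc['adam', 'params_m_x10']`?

6240

merge on 'opt' (how='inner') → 6 rows:
    gpu  params_m      opt  acc
0  A100       432  rmsprop   79
1  A100       643      sgd   39
2  V100       624     adam   48
3  A100       601     adam   48
4  A100       375     adam   48
5  V100        25      sgd   39
group by opt: sum(acc), max(params_m):
         acc  params_m
opt                   
adam     144       624
rmsprop   79       432
sgd       78       643
take 2 rows with smallest params_m:
         acc  params_m
opt                   
rmsprop   79       432
adam     144       624
add column params_m_x10 = t['params_m'] * 10:
         acc  params_m  params_m_x10
opt                                 
rmsprop   79       432          4320
adam     144       624          6240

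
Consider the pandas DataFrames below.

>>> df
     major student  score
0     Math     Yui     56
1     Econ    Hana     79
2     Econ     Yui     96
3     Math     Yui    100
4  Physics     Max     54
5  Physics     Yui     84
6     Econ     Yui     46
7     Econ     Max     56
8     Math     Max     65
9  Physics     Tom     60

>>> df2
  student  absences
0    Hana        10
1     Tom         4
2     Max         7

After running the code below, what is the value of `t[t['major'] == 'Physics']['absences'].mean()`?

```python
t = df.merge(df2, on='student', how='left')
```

5.5

merge on 'student' (how='left') → 10 rows:
     major student  score  absences
0     Math     Yui     56       NaN
1     Econ    Hana     79      10.0
2     Econ     Yui     96       NaN
3     Math     Yui    100       NaN
4  Physics     Max     54       7.0
5  Physics     Yui     84       NaN
6     Econ     Yui     46       NaN
7     Econ     Max     56       7.0
8     Math     Max     65       7.0
9  Physics     Tom     60       4.0
filter rows where major == 'Physics':
     major student  score  absences
4  Physics     Max     54       7.0
5  Physics     Yui     84       NaN
9  Physics     Tom     60       4.0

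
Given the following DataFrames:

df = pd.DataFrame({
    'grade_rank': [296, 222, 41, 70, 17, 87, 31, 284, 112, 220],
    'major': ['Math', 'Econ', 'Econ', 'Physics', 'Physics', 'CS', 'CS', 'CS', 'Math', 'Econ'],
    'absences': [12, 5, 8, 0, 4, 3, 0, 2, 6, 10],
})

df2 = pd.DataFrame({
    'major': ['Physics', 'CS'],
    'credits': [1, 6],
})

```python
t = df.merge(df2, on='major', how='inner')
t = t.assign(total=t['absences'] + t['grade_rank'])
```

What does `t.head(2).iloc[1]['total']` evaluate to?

merge on 'major' (how='inner') → 5 rows:
   grade_rank    major  absences  credits
0          70  Physics         0        1
1          17  Physics         4        1
2          87       CS         3        6
3          31       CS         0        6
4         284       CS         2        6
add column total = t['absences'] + t['grade_rank']:
   grade_rank    major  absences  credits  total
0          70  Physics         0        1     70
1          17  Physics         4        1     21
2          87       CS         3        6     90
3          31       CS         0        6     31
4         284       CS         2        6    286
take first 2 rows:
   grade_rank    major  absences  credits  total
0          70  Physics         0        1     70
1          17  Physics         4        1     21
The value at position 1, column 'total' is 21.

21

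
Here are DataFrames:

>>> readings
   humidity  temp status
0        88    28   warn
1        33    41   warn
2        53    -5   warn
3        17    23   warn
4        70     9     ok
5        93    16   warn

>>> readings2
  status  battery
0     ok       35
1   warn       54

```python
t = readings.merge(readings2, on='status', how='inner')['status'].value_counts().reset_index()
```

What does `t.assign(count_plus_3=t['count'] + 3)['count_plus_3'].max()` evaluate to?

8

merge on 'status' (how='inner') → 6 rows:
   humidity  temp status  battery
0        88    28   warn       54
1        33    41   warn       54
2        53    -5   warn       54
3        17    23   warn       54
4        70     9     ok       35
5        93    16   warn       54
value_counts of status:
status
warn    5
ok      1
Name: count, dtype: int64
reset_index():
  status  count
0   warn      5
1     ok      1
add column count_plus_3 = t['count'] + 3:
  status  count  count_plus_3
0   warn      5             8
1     ok      1             4
Reading off the max of column 'count_plus_3', we get 8.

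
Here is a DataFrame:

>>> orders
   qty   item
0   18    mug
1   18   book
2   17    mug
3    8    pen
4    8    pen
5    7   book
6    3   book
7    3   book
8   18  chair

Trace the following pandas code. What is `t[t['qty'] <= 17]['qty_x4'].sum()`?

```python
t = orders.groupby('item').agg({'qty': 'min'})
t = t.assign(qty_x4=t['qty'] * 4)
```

group by item, min of qty:
       qty
item      
book     3
chair   18
mug     17
pen      8
add column qty_x4 = t['qty'] * 4:
       qty  qty_x4
item              
book     3      12
chair   18      72
mug     17      68
pen      8      32
filter rows where qty <= 17:
      qty  qty_x4
item             
book    3      12
mug    17      68
pen     8      32

112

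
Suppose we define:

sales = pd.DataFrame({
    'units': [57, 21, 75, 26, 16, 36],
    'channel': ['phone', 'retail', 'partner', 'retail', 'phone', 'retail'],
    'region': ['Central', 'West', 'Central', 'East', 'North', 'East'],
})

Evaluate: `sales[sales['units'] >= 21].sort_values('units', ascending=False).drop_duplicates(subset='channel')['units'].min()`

36

filter rows where units >= 21:
   units  channel   region
0     57    phone  Central
1     21   retail     West
2     75  partner  Central
3     26   retail     East
5     36   retail     East
sort by units descending:
   units  channel   region
2     75  partner  Central
0     57    phone  Central
5     36   retail     East
3     26   retail     East
1     21   retail     West
drop duplicate channel (keep=first):
   units  channel   region
2     75  partner  Central
0     57    phone  Central
5     36   retail     East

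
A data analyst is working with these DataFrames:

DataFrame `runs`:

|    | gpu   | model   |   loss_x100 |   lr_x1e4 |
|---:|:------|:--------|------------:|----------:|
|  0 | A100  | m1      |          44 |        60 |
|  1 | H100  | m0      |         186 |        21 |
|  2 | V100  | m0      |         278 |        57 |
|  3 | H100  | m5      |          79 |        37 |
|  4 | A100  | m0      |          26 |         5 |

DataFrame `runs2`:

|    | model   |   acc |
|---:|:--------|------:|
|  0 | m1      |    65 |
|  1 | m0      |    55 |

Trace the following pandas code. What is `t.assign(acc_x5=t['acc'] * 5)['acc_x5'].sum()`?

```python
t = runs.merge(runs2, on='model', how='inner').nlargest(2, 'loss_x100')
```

merge on 'model' (how='inner') → 4 rows:
    gpu model  loss_x100  lr_x1e4  acc
0  A100    m1         44       60   65
1  H100    m0        186       21   55
2  V100    m0        278       57   55
3  A100    m0         26        5   55
take 2 rows with largest loss_x100:
    gpu model  loss_x100  lr_x1e4  acc
2  V100    m0        278       57   55
1  H100    m0        186       21   55
add column acc_x5 = t['acc'] * 5:
    gpu model  loss_x100  lr_x1e4  acc  acc_x5
2  V100    m0        278       57   55     275
1  H100    m0        186       21   55     275

550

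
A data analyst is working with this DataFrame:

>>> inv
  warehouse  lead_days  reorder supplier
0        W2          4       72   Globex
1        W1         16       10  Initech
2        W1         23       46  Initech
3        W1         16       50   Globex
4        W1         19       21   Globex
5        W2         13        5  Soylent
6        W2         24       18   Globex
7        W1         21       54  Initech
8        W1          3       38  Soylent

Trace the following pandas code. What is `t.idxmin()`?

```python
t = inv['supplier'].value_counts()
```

value_counts of supplier:
supplier
Globex     4
Initech    3
Soylent    2
Name: count, dtype: int64

Soylent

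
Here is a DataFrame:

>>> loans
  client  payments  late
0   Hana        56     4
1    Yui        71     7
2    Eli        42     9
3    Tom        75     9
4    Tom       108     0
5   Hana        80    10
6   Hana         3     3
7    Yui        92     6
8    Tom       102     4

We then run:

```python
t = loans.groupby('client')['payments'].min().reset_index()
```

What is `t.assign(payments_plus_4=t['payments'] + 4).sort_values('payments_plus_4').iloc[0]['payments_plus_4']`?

group by client, min of payments:
client
Eli     42
Hana     3
Tom     75
Yui     71
Name: payments, dtype: int64
reset_index():
  client  payments
0    Eli        42
1   Hana         3
2    Tom        75
3    Yui        71
add column payments_plus_4 = t['payments'] + 4:
  client  payments  payments_plus_4
0    Eli        42               46
1   Hana         3                7
2    Tom        75               79
3    Yui        71               75
sort by payments_plus_4:
  client  payments  payments_plus_4
1   Hana         3                7
0    Eli        42               46
3    Yui        71               75
2    Tom        75               79
value at position 0, column 'payments_plus_4' → 7

7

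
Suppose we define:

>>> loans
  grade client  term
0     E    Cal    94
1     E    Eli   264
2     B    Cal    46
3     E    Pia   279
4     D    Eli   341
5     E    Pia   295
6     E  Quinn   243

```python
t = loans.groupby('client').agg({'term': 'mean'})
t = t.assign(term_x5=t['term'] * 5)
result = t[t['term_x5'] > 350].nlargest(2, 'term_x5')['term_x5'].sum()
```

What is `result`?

group by client, mean of term:
         term
client       
Cal      70.0
Eli     302.5
Pia     287.0
Quinn   243.0
add column term_x5 = t['term'] * 5:
         term  term_x5
client                
Cal      70.0    350.0
Eli     302.5   1512.5
Pia     287.0   1435.0
Quinn   243.0   1215.0
filter rows where term_x5 > 350:
         term  term_x5
client                
Eli     302.5   1512.5
Pia     287.0   1435.0
Quinn   243.0   1215.0
take 2 rows with largest term_x5:
         term  term_x5
client                
Eli     302.5   1512.5
Pia     287.0   1435.0
Then the sum of column 'term_x5': 2947.5

2947.5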